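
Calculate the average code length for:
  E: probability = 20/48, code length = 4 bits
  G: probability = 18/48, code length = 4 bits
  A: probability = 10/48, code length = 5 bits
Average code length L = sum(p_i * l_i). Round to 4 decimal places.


Weighted contributions p_i * l_i:
  E: (20/48) * 4 = 80/48
  G: (18/48) * 4 = 72/48
  A: (10/48) * 5 = 50/48
Sum = (80 + 72 + 50)/48 = 202/48

L = 202/48 = 4.2083 bits/symbol


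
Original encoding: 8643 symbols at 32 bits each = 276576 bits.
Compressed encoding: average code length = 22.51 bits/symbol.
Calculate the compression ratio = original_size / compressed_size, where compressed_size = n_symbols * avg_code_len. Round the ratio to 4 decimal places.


original_size = n_symbols * orig_bits = 8643 * 32 = 276576 bits
compressed_size = n_symbols * avg_code_len = 8643 * 22.51 = 194553.93 bits
ratio = original_size / compressed_size = 276576 / 194553.93 = 1.4216

Compression ratio = 1.4216


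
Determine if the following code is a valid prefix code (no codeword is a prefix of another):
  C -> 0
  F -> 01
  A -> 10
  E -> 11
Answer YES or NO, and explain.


Checking each pair (does one codeword prefix another?):
  C='0' vs F='01': prefix -- VIOLATION

NO -- this is NOT a valid prefix code. C (0) is a prefix of F (01).


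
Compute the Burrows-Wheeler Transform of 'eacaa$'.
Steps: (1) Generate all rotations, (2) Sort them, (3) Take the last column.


Rotations (sorted):
  0: $eacaa -> last char: a
  1: a$eaca -> last char: a
  2: aa$eac -> last char: c
  3: acaa$e -> last char: e
  4: caa$ea -> last char: a
  5: eacaa$ -> last char: $


BWT = aacea$


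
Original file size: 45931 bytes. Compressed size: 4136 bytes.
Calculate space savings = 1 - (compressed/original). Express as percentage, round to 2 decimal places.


ratio = compressed/original = 4136/45931 = 0.090048
savings = 1 - ratio = 1 - 0.090048 = 0.909952
as a percentage: 0.909952 * 100 = 91.0%

Space savings = 1 - 4136/45931 = 91.0%


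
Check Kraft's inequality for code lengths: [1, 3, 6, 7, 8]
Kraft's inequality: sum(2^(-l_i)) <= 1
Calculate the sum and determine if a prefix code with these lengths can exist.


Sum = 2^(-1) + 2^(-3) + 2^(-6) + 2^(-7) + 2^(-8)
    = 0.5 + 0.125 + 0.015625 + 0.0078125 + 0.00390625
    = 167/256 = 0.65234375
Since 0.65234375 <= 1, Kraft's inequality IS satisfied.
A prefix code with these lengths CAN exist.

Kraft sum = 0.65234375. Satisfied.


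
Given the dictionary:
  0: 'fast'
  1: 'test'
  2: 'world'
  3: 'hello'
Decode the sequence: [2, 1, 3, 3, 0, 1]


Look up each index in the dictionary:
  2 -> 'world'
  1 -> 'test'
  3 -> 'hello'
  3 -> 'hello'
  0 -> 'fast'
  1 -> 'test'

Decoded: "world test hello hello fast test"


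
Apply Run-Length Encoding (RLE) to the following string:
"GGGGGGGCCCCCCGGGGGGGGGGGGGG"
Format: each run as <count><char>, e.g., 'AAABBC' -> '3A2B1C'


Scanning runs left to right:
  i=0: run of 'G' x 7 -> '7G'
  i=7: run of 'C' x 6 -> '6C'
  i=13: run of 'G' x 14 -> '14G'

RLE = 7G6C14G


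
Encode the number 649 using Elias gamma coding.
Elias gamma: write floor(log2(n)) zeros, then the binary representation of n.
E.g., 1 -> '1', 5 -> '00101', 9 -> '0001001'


num_bits = floor(log2(649)) + 1 = 10
leading_zeros = num_bits - 1 = 9
binary(649) = 1010001001

Elias gamma(649) = '000000000' + '1010001001' = 0000000001010001001 (19 bits)


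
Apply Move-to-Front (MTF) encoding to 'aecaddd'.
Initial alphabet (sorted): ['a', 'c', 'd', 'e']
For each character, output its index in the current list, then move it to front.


MTF encoding:
'a': index 0 in ['a', 'c', 'd', 'e'] -> ['a', 'c', 'd', 'e']
'e': index 3 in ['a', 'c', 'd', 'e'] -> ['e', 'a', 'c', 'd']
'c': index 2 in ['e', 'a', 'c', 'd'] -> ['c', 'e', 'a', 'd']
'a': index 2 in ['c', 'e', 'a', 'd'] -> ['a', 'c', 'e', 'd']
'd': index 3 in ['a', 'c', 'e', 'd'] -> ['d', 'a', 'c', 'e']
'd': index 0 in ['d', 'a', 'c', 'e'] -> ['d', 'a', 'c', 'e']
'd': index 0 in ['d', 'a', 'c', 'e'] -> ['d', 'a', 'c', 'e']


Output: [0, 3, 2, 2, 3, 0, 0]


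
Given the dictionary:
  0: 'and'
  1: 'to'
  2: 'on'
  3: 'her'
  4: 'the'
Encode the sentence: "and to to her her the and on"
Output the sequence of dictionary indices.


Look up each word in the dictionary:
  'and' -> 0
  'to' -> 1
  'to' -> 1
  'her' -> 3
  'her' -> 3
  'the' -> 4
  'and' -> 0
  'on' -> 2

Encoded: [0, 1, 1, 3, 3, 4, 0, 2]


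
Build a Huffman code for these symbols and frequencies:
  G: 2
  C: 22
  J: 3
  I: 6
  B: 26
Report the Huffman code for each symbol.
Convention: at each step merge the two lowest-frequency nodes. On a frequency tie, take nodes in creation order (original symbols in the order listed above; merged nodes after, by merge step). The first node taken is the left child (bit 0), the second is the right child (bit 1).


Huffman tree construction:
Step 1: Merge G(2) + J(3) = 5
Step 2: Merge (G+J)(5) + I(6) = 11
Step 3: Merge ((G+J)+I)(11) + C(22) = 33
Step 4: Merge B(26) + (((G+J)+I)+C)(33) = 59
Read each symbol's code off the tree from the root (left child = 0, right child = 1).

Codes:
  G: 1000 (length 4)
  C: 11 (length 2)
  J: 1001 (length 4)
  I: 101 (length 3)
  B: 0 (length 1)
Average code length: 108/59 = 1.8305 bits/symbol


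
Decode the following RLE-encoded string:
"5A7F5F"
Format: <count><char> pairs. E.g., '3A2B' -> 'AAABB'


Expanding each <count><char> pair:
  5A -> 'AAAAA'
  7F -> 'FFFFFFF'
  5F -> 'FFFFF'

Decoded = AAAAAFFFFFFFFFFFF


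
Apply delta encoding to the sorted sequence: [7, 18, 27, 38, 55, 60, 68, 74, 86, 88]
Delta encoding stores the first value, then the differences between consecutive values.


First value: 7
Deltas:
  18 - 7 = 11
  27 - 18 = 9
  38 - 27 = 11
  55 - 38 = 17
  60 - 55 = 5
  68 - 60 = 8
  74 - 68 = 6
  86 - 74 = 12
  88 - 86 = 2


Delta encoded: [7, 11, 9, 11, 17, 5, 8, 6, 12, 2]


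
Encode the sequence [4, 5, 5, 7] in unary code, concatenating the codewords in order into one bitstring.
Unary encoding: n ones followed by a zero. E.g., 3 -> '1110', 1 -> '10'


Encode each number as n ones followed by a terminating 0:
  4 -> 11110 (5 bits)
  5 -> 111110 (6 bits)
  5 -> 111110 (6 bits)
  7 -> 11111110 (8 bits)
Total length = 5 + 6 + 6 + 8 = 25 bits.

Unary([4, 5, 5, 7]) = 1111011111011111011111110 (25 bits)


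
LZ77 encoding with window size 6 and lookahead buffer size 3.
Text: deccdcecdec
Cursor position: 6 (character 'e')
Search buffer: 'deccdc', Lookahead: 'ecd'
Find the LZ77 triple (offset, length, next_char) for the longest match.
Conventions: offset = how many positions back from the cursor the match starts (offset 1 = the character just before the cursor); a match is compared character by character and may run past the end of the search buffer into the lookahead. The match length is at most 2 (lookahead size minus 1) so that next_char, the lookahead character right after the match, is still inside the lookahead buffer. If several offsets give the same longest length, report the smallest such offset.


Try each offset into the search buffer:
  offset=1 (pos 5, char 'c'): match length 0
  offset=2 (pos 4, char 'd'): match length 0
  offset=3 (pos 3, char 'c'): match length 0
  offset=4 (pos 2, char 'c'): match length 0
  offset=5 (pos 1, char 'e'): match length 2
  offset=6 (pos 0, char 'd'): match length 0
Longest match has length 2 at offset 5.
next_char = character at position 6 + 2 = 8 -> 'd'

Best match: offset=5, length=2 (matching 'ec' starting at position 1)
LZ77 triple: (5, 2, 'd')


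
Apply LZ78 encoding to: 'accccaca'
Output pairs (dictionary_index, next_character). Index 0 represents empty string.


LZ78 encoding steps:
Dictionary: {0: ''}
Step 1: w='' (idx 0), next='a' -> output (0, 'a'), add 'a' as idx 1
Step 2: w='' (idx 0), next='c' -> output (0, 'c'), add 'c' as idx 2
Step 3: w='c' (idx 2), next='c' -> output (2, 'c'), add 'cc' as idx 3
Step 4: w='c' (idx 2), next='a' -> output (2, 'a'), add 'ca' as idx 4
Step 5: w='ca' (idx 4), end of input -> output (4, '')


Encoded: [(0, 'a'), (0, 'c'), (2, 'c'), (2, 'a'), (4, '')]


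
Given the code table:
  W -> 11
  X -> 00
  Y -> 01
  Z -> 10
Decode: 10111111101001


Decoding:
10 -> Z
11 -> W
11 -> W
11 -> W
10 -> Z
10 -> Z
01 -> Y


Result: ZWWWZZY


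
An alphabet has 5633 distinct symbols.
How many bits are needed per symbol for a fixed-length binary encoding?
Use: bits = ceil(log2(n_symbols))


log2(5633) = 12.4597
Bracket: 2^12 = 4096 < 5633 <= 2^13 = 8192
So ceil(log2(5633)) = 13

bits = ceil(log2(5633)) = ceil(12.4597) = 13 bits


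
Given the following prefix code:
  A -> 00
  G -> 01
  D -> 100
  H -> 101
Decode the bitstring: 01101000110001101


Decoding step by step:
Bits 01 -> G
Bits 101 -> H
Bits 00 -> A
Bits 01 -> G
Bits 100 -> D
Bits 01 -> G
Bits 101 -> H


Decoded message: GHAGDGH


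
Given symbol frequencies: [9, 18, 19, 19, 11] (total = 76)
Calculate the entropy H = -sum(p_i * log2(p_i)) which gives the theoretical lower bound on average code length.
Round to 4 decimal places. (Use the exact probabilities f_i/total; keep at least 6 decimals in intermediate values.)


Per-symbol terms -p_i * log2(p_i) with p_i = f_i/76:
  p = 9/76 = 0.118421: log2(p) = -3.078003, -p*log2(p) = 0.364500
  p = 18/76 = 0.236842: log2(p) = -2.078003, -p*log2(p) = 0.492158
  p = 19/76 = 0.250000: log2(p) = -2.000000, -p*log2(p) = 0.500000
  p = 19/76 = 0.250000: log2(p) = -2.000000, -p*log2(p) = 0.500000
  p = 11/76 = 0.144737: log2(p) = -2.788496, -p*log2(p) = 0.403598
H = 0.364500 + 0.492158 + 0.500000 + 0.500000 + 0.403598 = 2.260256

H = 2.2603 bits/symbol


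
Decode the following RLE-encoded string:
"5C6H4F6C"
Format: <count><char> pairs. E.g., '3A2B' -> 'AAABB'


Expanding each <count><char> pair:
  5C -> 'CCCCC'
  6H -> 'HHHHHH'
  4F -> 'FFFF'
  6C -> 'CCCCCC'

Decoded = CCCCCHHHHHHFFFFCCCCCC


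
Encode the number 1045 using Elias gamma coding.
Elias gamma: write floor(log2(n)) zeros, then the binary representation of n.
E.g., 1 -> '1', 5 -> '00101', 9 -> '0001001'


num_bits = floor(log2(1045)) + 1 = 11
leading_zeros = num_bits - 1 = 10
binary(1045) = 10000010101

Elias gamma(1045) = '0000000000' + '10000010101' = 000000000010000010101 (21 bits)


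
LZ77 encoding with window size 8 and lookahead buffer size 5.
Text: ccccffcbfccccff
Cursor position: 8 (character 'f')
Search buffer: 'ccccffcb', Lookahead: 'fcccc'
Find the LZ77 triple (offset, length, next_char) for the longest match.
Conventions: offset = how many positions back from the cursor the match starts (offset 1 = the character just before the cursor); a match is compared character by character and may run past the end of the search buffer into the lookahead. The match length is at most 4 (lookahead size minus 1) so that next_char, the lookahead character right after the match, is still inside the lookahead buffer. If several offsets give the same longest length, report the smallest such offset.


Try each offset into the search buffer:
  offset=1 (pos 7, char 'b'): match length 0
  offset=2 (pos 6, char 'c'): match length 0
  offset=3 (pos 5, char 'f'): match length 2
  offset=4 (pos 4, char 'f'): match length 1
  offset=5 (pos 3, char 'c'): match length 0
  offset=6 (pos 2, char 'c'): match length 0
  offset=7 (pos 1, char 'c'): match length 0
  offset=8 (pos 0, char 'c'): match length 0
Longest match has length 2 at offset 3.
next_char = character at position 8 + 2 = 10 -> 'c'

Best match: offset=3, length=2 (matching 'fc' starting at position 5)
LZ77 triple: (3, 2, 'c')


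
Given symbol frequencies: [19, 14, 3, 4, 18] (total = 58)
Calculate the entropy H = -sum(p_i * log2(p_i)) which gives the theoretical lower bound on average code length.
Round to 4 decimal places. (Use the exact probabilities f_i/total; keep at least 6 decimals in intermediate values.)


Per-symbol terms -p_i * log2(p_i) with p_i = f_i/58:
  p = 19/58 = 0.327586: log2(p) = -1.610053, -p*log2(p) = 0.527431
  p = 14/58 = 0.241379: log2(p) = -2.050626, -p*log2(p) = 0.494979
  p = 3/58 = 0.051724: log2(p) = -4.273018, -p*log2(p) = 0.221018
  p = 4/58 = 0.068966: log2(p) = -3.857981, -p*log2(p) = 0.266068
  p = 18/58 = 0.310345: log2(p) = -1.688056, -p*log2(p) = 0.523879
H = 0.527431 + 0.494979 + 0.221018 + 0.266068 + 0.523879 = 2.033375

H = 2.0334 bits/symbol


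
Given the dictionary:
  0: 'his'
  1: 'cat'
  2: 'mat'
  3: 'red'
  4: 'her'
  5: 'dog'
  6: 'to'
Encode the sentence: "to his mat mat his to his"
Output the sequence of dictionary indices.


Look up each word in the dictionary:
  'to' -> 6
  'his' -> 0
  'mat' -> 2
  'mat' -> 2
  'his' -> 0
  'to' -> 6
  'his' -> 0

Encoded: [6, 0, 2, 2, 0, 6, 0]


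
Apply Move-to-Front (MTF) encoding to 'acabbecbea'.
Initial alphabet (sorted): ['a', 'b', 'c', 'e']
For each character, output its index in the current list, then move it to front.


MTF encoding:
'a': index 0 in ['a', 'b', 'c', 'e'] -> ['a', 'b', 'c', 'e']
'c': index 2 in ['a', 'b', 'c', 'e'] -> ['c', 'a', 'b', 'e']
'a': index 1 in ['c', 'a', 'b', 'e'] -> ['a', 'c', 'b', 'e']
'b': index 2 in ['a', 'c', 'b', 'e'] -> ['b', 'a', 'c', 'e']
'b': index 0 in ['b', 'a', 'c', 'e'] -> ['b', 'a', 'c', 'e']
'e': index 3 in ['b', 'a', 'c', 'e'] -> ['e', 'b', 'a', 'c']
'c': index 3 in ['e', 'b', 'a', 'c'] -> ['c', 'e', 'b', 'a']
'b': index 2 in ['c', 'e', 'b', 'a'] -> ['b', 'c', 'e', 'a']
'e': index 2 in ['b', 'c', 'e', 'a'] -> ['e', 'b', 'c', 'a']
'a': index 3 in ['e', 'b', 'c', 'a'] -> ['a', 'e', 'b', 'c']


Output: [0, 2, 1, 2, 0, 3, 3, 2, 2, 3]


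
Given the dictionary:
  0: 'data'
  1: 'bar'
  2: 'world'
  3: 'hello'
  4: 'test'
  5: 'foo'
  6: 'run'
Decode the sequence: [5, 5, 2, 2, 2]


Look up each index in the dictionary:
  5 -> 'foo'
  5 -> 'foo'
  2 -> 'world'
  2 -> 'world'
  2 -> 'world'

Decoded: "foo foo world world world"


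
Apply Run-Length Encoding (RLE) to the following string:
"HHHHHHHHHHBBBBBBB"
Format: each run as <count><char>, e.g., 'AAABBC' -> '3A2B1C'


Scanning runs left to right:
  i=0: run of 'H' x 10 -> '10H'
  i=10: run of 'B' x 7 -> '7B'

RLE = 10H7B


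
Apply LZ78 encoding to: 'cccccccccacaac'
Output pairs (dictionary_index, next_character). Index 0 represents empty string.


LZ78 encoding steps:
Dictionary: {0: ''}
Step 1: w='' (idx 0), next='c' -> output (0, 'c'), add 'c' as idx 1
Step 2: w='c' (idx 1), next='c' -> output (1, 'c'), add 'cc' as idx 2
Step 3: w='cc' (idx 2), next='c' -> output (2, 'c'), add 'ccc' as idx 3
Step 4: w='ccc' (idx 3), next='a' -> output (3, 'a'), add 'ccca' as idx 4
Step 5: w='c' (idx 1), next='a' -> output (1, 'a'), add 'ca' as idx 5
Step 6: w='' (idx 0), next='a' -> output (0, 'a'), add 'a' as idx 6
Step 7: w='c' (idx 1), end of input -> output (1, '')


Encoded: [(0, 'c'), (1, 'c'), (2, 'c'), (3, 'a'), (1, 'a'), (0, 'a'), (1, '')]


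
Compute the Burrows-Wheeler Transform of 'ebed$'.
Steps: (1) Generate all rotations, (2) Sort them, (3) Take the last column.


Rotations (sorted):
  0: $ebed -> last char: d
  1: bed$e -> last char: e
  2: d$ebe -> last char: e
  3: ebed$ -> last char: $
  4: ed$eb -> last char: b


BWT = dee$b


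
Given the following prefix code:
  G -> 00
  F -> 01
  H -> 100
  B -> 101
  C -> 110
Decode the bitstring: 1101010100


Decoding step by step:
Bits 110 -> C
Bits 101 -> B
Bits 01 -> F
Bits 00 -> G


Decoded message: CBFG


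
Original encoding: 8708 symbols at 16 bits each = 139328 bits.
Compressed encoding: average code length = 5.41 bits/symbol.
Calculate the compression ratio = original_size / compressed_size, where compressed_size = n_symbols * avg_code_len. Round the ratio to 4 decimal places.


original_size = n_symbols * orig_bits = 8708 * 16 = 139328 bits
compressed_size = n_symbols * avg_code_len = 8708 * 5.41 = 47110.28 bits
ratio = original_size / compressed_size = 139328 / 47110.28 = 2.9575

Compression ratio = 2.9575


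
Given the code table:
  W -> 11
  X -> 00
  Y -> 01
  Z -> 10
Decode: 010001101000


Decoding:
01 -> Y
00 -> X
01 -> Y
10 -> Z
10 -> Z
00 -> X


Result: YXYZZX


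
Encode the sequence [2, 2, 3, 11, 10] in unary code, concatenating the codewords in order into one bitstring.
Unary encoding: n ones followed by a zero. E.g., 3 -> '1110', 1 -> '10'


Encode each number as n ones followed by a terminating 0:
  2 -> 110 (3 bits)
  2 -> 110 (3 bits)
  3 -> 1110 (4 bits)
  11 -> 111111111110 (12 bits)
  10 -> 11111111110 (11 bits)
Total length = 3 + 3 + 4 + 12 + 11 = 33 bits.

Unary([2, 2, 3, 11, 10]) = 110110111011111111111011111111110 (33 bits)


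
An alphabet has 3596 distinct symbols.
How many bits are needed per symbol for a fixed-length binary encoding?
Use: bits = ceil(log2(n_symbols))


log2(3596) = 11.8122
Bracket: 2^11 = 2048 < 3596 <= 2^12 = 4096
So ceil(log2(3596)) = 12

bits = ceil(log2(3596)) = ceil(11.8122) = 12 bits


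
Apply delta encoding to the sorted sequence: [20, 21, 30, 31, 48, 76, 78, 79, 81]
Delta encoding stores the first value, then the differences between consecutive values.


First value: 20
Deltas:
  21 - 20 = 1
  30 - 21 = 9
  31 - 30 = 1
  48 - 31 = 17
  76 - 48 = 28
  78 - 76 = 2
  79 - 78 = 1
  81 - 79 = 2


Delta encoded: [20, 1, 9, 1, 17, 28, 2, 1, 2]


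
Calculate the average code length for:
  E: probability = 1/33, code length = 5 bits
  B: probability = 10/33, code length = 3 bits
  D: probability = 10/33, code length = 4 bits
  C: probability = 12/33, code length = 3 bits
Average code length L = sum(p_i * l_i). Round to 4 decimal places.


Weighted contributions p_i * l_i:
  E: (1/33) * 5 = 5/33
  B: (10/33) * 3 = 30/33
  D: (10/33) * 4 = 40/33
  C: (12/33) * 3 = 36/33
Sum = (5 + 30 + 40 + 36)/33 = 111/33

L = 111/33 = 3.3636 bits/symbol


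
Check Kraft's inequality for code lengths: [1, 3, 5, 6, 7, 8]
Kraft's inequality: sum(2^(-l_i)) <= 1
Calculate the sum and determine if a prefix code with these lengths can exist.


Sum = 2^(-1) + 2^(-3) + 2^(-5) + 2^(-6) + 2^(-7) + 2^(-8)
    = 0.5 + 0.125 + 0.03125 + 0.015625 + 0.0078125 + 0.00390625
    = 175/256 = 0.68359375
Since 0.68359375 <= 1, Kraft's inequality IS satisfied.
A prefix code with these lengths CAN exist.

Kraft sum = 0.68359375. Satisfied.


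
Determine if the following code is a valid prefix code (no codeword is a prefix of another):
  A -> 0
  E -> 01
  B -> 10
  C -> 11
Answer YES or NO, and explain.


Checking each pair (does one codeword prefix another?):
  A='0' vs E='01': prefix -- VIOLATION

NO -- this is NOT a valid prefix code. A (0) is a prefix of E (01).


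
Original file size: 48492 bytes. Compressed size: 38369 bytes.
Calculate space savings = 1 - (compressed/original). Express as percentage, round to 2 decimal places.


ratio = compressed/original = 38369/48492 = 0.791244
savings = 1 - ratio = 1 - 0.791244 = 0.208756
as a percentage: 0.208756 * 100 = 20.88%

Space savings = 1 - 38369/48492 = 20.88%


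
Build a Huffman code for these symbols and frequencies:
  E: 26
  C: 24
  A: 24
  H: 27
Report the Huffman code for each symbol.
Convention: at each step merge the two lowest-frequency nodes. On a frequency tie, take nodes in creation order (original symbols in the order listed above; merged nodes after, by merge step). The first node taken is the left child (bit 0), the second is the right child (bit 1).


Huffman tree construction:
Step 1: Merge C(24) + A(24) = 48
Step 2: Merge E(26) + H(27) = 53
Step 3: Merge (C+A)(48) + (E+H)(53) = 101
Read each symbol's code off the tree from the root (left child = 0, right child = 1).

Codes:
  E: 10 (length 2)
  C: 00 (length 2)
  A: 01 (length 2)
  H: 11 (length 2)
Average code length: 202/101 = 2.0000 bits/symbol


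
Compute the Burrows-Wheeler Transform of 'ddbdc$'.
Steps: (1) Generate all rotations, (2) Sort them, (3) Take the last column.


Rotations (sorted):
  0: $ddbdc -> last char: c
  1: bdc$dd -> last char: d
  2: c$ddbd -> last char: d
  3: dbdc$d -> last char: d
  4: dc$ddb -> last char: b
  5: ddbdc$ -> last char: $


BWT = cdddb$


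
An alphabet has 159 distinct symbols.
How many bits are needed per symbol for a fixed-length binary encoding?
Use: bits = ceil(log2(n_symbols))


log2(159) = 7.3129
Bracket: 2^7 = 128 < 159 <= 2^8 = 256
So ceil(log2(159)) = 8

bits = ceil(log2(159)) = ceil(7.3129) = 8 bits


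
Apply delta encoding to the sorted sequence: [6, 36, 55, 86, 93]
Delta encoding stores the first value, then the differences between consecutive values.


First value: 6
Deltas:
  36 - 6 = 30
  55 - 36 = 19
  86 - 55 = 31
  93 - 86 = 7


Delta encoded: [6, 30, 19, 31, 7]


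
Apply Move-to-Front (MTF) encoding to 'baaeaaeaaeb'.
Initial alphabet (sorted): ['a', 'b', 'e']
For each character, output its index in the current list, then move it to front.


MTF encoding:
'b': index 1 in ['a', 'b', 'e'] -> ['b', 'a', 'e']
'a': index 1 in ['b', 'a', 'e'] -> ['a', 'b', 'e']
'a': index 0 in ['a', 'b', 'e'] -> ['a', 'b', 'e']
'e': index 2 in ['a', 'b', 'e'] -> ['e', 'a', 'b']
'a': index 1 in ['e', 'a', 'b'] -> ['a', 'e', 'b']
'a': index 0 in ['a', 'e', 'b'] -> ['a', 'e', 'b']
'e': index 1 in ['a', 'e', 'b'] -> ['e', 'a', 'b']
'a': index 1 in ['e', 'a', 'b'] -> ['a', 'e', 'b']
'a': index 0 in ['a', 'e', 'b'] -> ['a', 'e', 'b']
'e': index 1 in ['a', 'e', 'b'] -> ['e', 'a', 'b']
'b': index 2 in ['e', 'a', 'b'] -> ['b', 'e', 'a']


Output: [1, 1, 0, 2, 1, 0, 1, 1, 0, 1, 2]


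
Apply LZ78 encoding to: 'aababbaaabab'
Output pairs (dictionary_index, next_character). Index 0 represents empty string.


LZ78 encoding steps:
Dictionary: {0: ''}
Step 1: w='' (idx 0), next='a' -> output (0, 'a'), add 'a' as idx 1
Step 2: w='a' (idx 1), next='b' -> output (1, 'b'), add 'ab' as idx 2
Step 3: w='ab' (idx 2), next='b' -> output (2, 'b'), add 'abb' as idx 3
Step 4: w='a' (idx 1), next='a' -> output (1, 'a'), add 'aa' as idx 4
Step 5: w='ab' (idx 2), next='a' -> output (2, 'a'), add 'aba' as idx 5
Step 6: w='' (idx 0), next='b' -> output (0, 'b'), add 'b' as idx 6


Encoded: [(0, 'a'), (1, 'b'), (2, 'b'), (1, 'a'), (2, 'a'), (0, 'b')]


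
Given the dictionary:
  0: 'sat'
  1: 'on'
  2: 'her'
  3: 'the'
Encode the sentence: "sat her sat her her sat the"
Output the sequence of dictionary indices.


Look up each word in the dictionary:
  'sat' -> 0
  'her' -> 2
  'sat' -> 0
  'her' -> 2
  'her' -> 2
  'sat' -> 0
  'the' -> 3

Encoded: [0, 2, 0, 2, 2, 0, 3]


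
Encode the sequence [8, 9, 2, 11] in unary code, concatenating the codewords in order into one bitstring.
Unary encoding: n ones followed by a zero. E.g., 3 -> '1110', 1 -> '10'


Encode each number as n ones followed by a terminating 0:
  8 -> 111111110 (9 bits)
  9 -> 1111111110 (10 bits)
  2 -> 110 (3 bits)
  11 -> 111111111110 (12 bits)
Total length = 9 + 10 + 3 + 12 = 34 bits.

Unary([8, 9, 2, 11]) = 1111111101111111110110111111111110 (34 bits)


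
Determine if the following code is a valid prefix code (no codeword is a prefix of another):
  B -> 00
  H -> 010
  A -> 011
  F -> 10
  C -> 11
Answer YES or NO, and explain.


Checking each pair (does one codeword prefix another?):
  B='00' vs H='010': no prefix
  B='00' vs A='011': no prefix
  B='00' vs F='10': no prefix
  B='00' vs C='11': no prefix
  H='010' vs B='00': no prefix
  H='010' vs A='011': no prefix
  H='010' vs F='10': no prefix
  H='010' vs C='11': no prefix
  A='011' vs B='00': no prefix
  A='011' vs H='010': no prefix
  A='011' vs F='10': no prefix
  A='011' vs C='11': no prefix
  F='10' vs B='00': no prefix
  F='10' vs H='010': no prefix
  F='10' vs A='011': no prefix
  F='10' vs C='11': no prefix
  C='11' vs B='00': no prefix
  C='11' vs H='010': no prefix
  C='11' vs A='011': no prefix
  C='11' vs F='10': no prefix
No violation found over all pairs.

YES -- this is a valid prefix code. No codeword is a prefix of any other codeword.


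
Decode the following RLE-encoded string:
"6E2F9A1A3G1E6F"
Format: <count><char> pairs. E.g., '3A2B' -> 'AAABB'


Expanding each <count><char> pair:
  6E -> 'EEEEEE'
  2F -> 'FF'
  9A -> 'AAAAAAAAA'
  1A -> 'A'
  3G -> 'GGG'
  1E -> 'E'
  6F -> 'FFFFFF'

Decoded = EEEEEEFFAAAAAAAAAAGGGEFFFFFF


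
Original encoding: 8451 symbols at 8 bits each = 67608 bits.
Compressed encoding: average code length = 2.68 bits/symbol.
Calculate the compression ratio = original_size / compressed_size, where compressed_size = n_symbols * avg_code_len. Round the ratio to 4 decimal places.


original_size = n_symbols * orig_bits = 8451 * 8 = 67608 bits
compressed_size = n_symbols * avg_code_len = 8451 * 2.68 = 22648.68 bits
ratio = original_size / compressed_size = 67608 / 22648.68 = 2.9851

Compression ratio = 2.9851


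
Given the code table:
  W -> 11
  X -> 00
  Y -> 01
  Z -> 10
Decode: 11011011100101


Decoding:
11 -> W
01 -> Y
10 -> Z
11 -> W
10 -> Z
01 -> Y
01 -> Y


Result: WYZWZYY


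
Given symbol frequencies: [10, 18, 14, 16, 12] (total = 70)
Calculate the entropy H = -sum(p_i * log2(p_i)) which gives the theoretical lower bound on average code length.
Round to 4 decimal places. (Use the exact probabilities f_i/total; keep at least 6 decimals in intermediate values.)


Per-symbol terms -p_i * log2(p_i) with p_i = f_i/70:
  p = 10/70 = 0.142857: log2(p) = -2.807355, -p*log2(p) = 0.401051
  p = 18/70 = 0.257143: log2(p) = -1.959358, -p*log2(p) = 0.503835
  p = 14/70 = 0.200000: log2(p) = -2.321928, -p*log2(p) = 0.464386
  p = 16/70 = 0.228571: log2(p) = -2.129283, -p*log2(p) = 0.486693
  p = 12/70 = 0.171429: log2(p) = -2.544321, -p*log2(p) = 0.436169
H = 0.401051 + 0.503835 + 0.464386 + 0.486693 + 0.436169 = 2.292134

H = 2.2921 bits/symbol


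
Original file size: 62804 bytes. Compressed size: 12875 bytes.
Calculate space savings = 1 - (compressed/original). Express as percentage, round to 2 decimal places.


ratio = compressed/original = 12875/62804 = 0.205003
savings = 1 - ratio = 1 - 0.205003 = 0.794997
as a percentage: 0.794997 * 100 = 79.5%

Space savings = 1 - 12875/62804 = 79.5%


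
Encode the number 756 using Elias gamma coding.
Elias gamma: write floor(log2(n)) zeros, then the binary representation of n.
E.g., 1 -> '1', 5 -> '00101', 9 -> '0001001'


num_bits = floor(log2(756)) + 1 = 10
leading_zeros = num_bits - 1 = 9
binary(756) = 1011110100

Elias gamma(756) = '000000000' + '1011110100' = 0000000001011110100 (19 bits)


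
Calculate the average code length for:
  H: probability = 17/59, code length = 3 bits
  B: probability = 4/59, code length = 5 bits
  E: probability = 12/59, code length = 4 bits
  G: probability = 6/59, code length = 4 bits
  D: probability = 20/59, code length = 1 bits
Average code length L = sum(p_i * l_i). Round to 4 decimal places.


Weighted contributions p_i * l_i:
  H: (17/59) * 3 = 51/59
  B: (4/59) * 5 = 20/59
  E: (12/59) * 4 = 48/59
  G: (6/59) * 4 = 24/59
  D: (20/59) * 1 = 20/59
Sum = (51 + 20 + 48 + 24 + 20)/59 = 163/59

L = 163/59 = 2.7627 bits/symbol


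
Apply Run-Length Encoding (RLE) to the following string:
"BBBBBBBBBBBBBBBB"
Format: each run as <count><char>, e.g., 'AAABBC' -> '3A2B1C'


Scanning runs left to right:
  i=0: run of 'B' x 16 -> '16B'

RLE = 16B


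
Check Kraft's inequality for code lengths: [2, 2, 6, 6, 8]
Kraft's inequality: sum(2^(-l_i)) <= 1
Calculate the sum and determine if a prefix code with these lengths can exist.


Sum = 2^(-2) + 2^(-2) + 2^(-6) + 2^(-6) + 2^(-8)
    = 0.25 + 0.25 + 0.015625 + 0.015625 + 0.00390625
    = 137/256 = 0.53515625
Since 0.53515625 <= 1, Kraft's inequality IS satisfied.
A prefix code with these lengths CAN exist.

Kraft sum = 0.53515625. Satisfied.


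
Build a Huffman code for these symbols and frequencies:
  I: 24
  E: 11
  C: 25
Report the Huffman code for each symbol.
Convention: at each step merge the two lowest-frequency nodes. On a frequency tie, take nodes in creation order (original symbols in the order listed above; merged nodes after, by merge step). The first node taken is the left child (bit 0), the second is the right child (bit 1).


Huffman tree construction:
Step 1: Merge E(11) + I(24) = 35
Step 2: Merge C(25) + (E+I)(35) = 60
Read each symbol's code off the tree from the root (left child = 0, right child = 1).

Codes:
  I: 11 (length 2)
  E: 10 (length 2)
  C: 0 (length 1)
Average code length: 95/60 = 1.5833 bits/symbol


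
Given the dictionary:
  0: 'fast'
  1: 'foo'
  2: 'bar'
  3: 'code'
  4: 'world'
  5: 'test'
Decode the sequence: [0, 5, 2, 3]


Look up each index in the dictionary:
  0 -> 'fast'
  5 -> 'test'
  2 -> 'bar'
  3 -> 'code'

Decoded: "fast test bar code"


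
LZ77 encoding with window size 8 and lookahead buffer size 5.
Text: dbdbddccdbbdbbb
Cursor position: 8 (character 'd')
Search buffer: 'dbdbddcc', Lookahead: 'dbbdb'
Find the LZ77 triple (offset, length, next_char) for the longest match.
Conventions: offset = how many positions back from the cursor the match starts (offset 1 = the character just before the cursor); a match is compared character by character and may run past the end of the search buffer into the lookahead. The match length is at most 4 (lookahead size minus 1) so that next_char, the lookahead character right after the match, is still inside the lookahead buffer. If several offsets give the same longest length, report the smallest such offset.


Try each offset into the search buffer:
  offset=1 (pos 7, char 'c'): match length 0
  offset=2 (pos 6, char 'c'): match length 0
  offset=3 (pos 5, char 'd'): match length 1
  offset=4 (pos 4, char 'd'): match length 1
  offset=5 (pos 3, char 'b'): match length 0
  offset=6 (pos 2, char 'd'): match length 2
  offset=7 (pos 1, char 'b'): match length 0
  offset=8 (pos 0, char 'd'): match length 2
Longest match has length 2, found at offsets 6, 8; take the smallest, offset 6.
next_char = character at position 8 + 2 = 10 -> 'b'

Best match: offset=6, length=2 (matching 'db' starting at position 2)
LZ77 triple: (6, 2, 'b')


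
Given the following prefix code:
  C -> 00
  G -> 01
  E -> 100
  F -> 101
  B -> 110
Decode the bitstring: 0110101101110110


Decoding step by step:
Bits 01 -> G
Bits 101 -> F
Bits 01 -> G
Bits 101 -> F
Bits 110 -> B
Bits 110 -> B


Decoded message: GFGFBB


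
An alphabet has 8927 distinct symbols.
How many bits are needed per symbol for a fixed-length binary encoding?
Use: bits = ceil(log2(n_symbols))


log2(8927) = 13.124
Bracket: 2^13 = 8192 < 8927 <= 2^14 = 16384
So ceil(log2(8927)) = 14

bits = ceil(log2(8927)) = ceil(13.124) = 14 bits


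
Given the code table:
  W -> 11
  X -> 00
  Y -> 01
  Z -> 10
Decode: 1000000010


Decoding:
10 -> Z
00 -> X
00 -> X
00 -> X
10 -> Z


Result: ZXXXZ


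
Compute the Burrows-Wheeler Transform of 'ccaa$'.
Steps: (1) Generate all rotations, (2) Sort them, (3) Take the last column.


Rotations (sorted):
  0: $ccaa -> last char: a
  1: a$cca -> last char: a
  2: aa$cc -> last char: c
  3: caa$c -> last char: c
  4: ccaa$ -> last char: $


BWT = aacc$


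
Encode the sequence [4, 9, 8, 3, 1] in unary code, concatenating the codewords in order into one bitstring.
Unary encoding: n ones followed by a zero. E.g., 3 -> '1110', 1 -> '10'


Encode each number as n ones followed by a terminating 0:
  4 -> 11110 (5 bits)
  9 -> 1111111110 (10 bits)
  8 -> 111111110 (9 bits)
  3 -> 1110 (4 bits)
  1 -> 10 (2 bits)
Total length = 5 + 10 + 9 + 4 + 2 = 30 bits.

Unary([4, 9, 8, 3, 1]) = 111101111111110111111110111010 (30 bits)


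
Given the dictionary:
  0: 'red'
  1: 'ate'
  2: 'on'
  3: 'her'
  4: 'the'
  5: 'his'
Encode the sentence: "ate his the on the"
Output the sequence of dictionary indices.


Look up each word in the dictionary:
  'ate' -> 1
  'his' -> 5
  'the' -> 4
  'on' -> 2
  'the' -> 4

Encoded: [1, 5, 4, 2, 4]


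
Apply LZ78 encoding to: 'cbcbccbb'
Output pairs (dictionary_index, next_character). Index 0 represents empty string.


LZ78 encoding steps:
Dictionary: {0: ''}
Step 1: w='' (idx 0), next='c' -> output (0, 'c'), add 'c' as idx 1
Step 2: w='' (idx 0), next='b' -> output (0, 'b'), add 'b' as idx 2
Step 3: w='c' (idx 1), next='b' -> output (1, 'b'), add 'cb' as idx 3
Step 4: w='c' (idx 1), next='c' -> output (1, 'c'), add 'cc' as idx 4
Step 5: w='b' (idx 2), next='b' -> output (2, 'b'), add 'bb' as idx 5


Encoded: [(0, 'c'), (0, 'b'), (1, 'b'), (1, 'c'), (2, 'b')]


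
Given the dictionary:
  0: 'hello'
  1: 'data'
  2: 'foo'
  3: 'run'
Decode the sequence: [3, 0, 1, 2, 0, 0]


Look up each index in the dictionary:
  3 -> 'run'
  0 -> 'hello'
  1 -> 'data'
  2 -> 'foo'
  0 -> 'hello'
  0 -> 'hello'

Decoded: "run hello data foo hello hello"


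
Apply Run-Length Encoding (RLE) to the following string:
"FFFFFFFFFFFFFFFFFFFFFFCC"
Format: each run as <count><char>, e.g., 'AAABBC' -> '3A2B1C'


Scanning runs left to right:
  i=0: run of 'F' x 22 -> '22F'
  i=22: run of 'C' x 2 -> '2C'

RLE = 22F2C


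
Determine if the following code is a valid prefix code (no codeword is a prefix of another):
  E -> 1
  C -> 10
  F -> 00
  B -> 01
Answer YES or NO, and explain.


Checking each pair (does one codeword prefix another?):
  E='1' vs C='10': prefix -- VIOLATION

NO -- this is NOT a valid prefix code. E (1) is a prefix of C (10).


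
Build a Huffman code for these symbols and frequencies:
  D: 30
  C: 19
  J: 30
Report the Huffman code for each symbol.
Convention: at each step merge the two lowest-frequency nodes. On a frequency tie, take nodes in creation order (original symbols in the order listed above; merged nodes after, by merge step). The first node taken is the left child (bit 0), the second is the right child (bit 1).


Huffman tree construction:
Step 1: Merge C(19) + D(30) = 49
Step 2: Merge J(30) + (C+D)(49) = 79
Read each symbol's code off the tree from the root (left child = 0, right child = 1).

Codes:
  D: 11 (length 2)
  C: 10 (length 2)
  J: 0 (length 1)
Average code length: 128/79 = 1.6203 bits/symbol


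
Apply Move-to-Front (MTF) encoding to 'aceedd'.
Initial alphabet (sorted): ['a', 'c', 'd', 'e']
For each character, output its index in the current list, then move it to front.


MTF encoding:
'a': index 0 in ['a', 'c', 'd', 'e'] -> ['a', 'c', 'd', 'e']
'c': index 1 in ['a', 'c', 'd', 'e'] -> ['c', 'a', 'd', 'e']
'e': index 3 in ['c', 'a', 'd', 'e'] -> ['e', 'c', 'a', 'd']
'e': index 0 in ['e', 'c', 'a', 'd'] -> ['e', 'c', 'a', 'd']
'd': index 3 in ['e', 'c', 'a', 'd'] -> ['d', 'e', 'c', 'a']
'd': index 0 in ['d', 'e', 'c', 'a'] -> ['d', 'e', 'c', 'a']


Output: [0, 1, 3, 0, 3, 0]


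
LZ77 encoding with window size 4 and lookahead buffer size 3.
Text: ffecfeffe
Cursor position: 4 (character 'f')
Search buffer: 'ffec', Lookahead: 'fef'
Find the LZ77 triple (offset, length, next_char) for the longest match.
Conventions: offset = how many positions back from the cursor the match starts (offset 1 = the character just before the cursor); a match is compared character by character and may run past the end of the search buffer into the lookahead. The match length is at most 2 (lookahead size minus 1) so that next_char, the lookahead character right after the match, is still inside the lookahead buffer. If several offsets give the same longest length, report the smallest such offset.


Try each offset into the search buffer:
  offset=1 (pos 3, char 'c'): match length 0
  offset=2 (pos 2, char 'e'): match length 0
  offset=3 (pos 1, char 'f'): match length 2
  offset=4 (pos 0, char 'f'): match length 1
Longest match has length 2 at offset 3.
next_char = character at position 4 + 2 = 6 -> 'f'

Best match: offset=3, length=2 (matching 'fe' starting at position 1)
LZ77 triple: (3, 2, 'f')


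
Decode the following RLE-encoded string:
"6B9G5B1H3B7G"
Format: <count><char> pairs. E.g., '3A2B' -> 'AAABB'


Expanding each <count><char> pair:
  6B -> 'BBBBBB'
  9G -> 'GGGGGGGGG'
  5B -> 'BBBBB'
  1H -> 'H'
  3B -> 'BBB'
  7G -> 'GGGGGGG'

Decoded = BBBBBBGGGGGGGGGBBBBBHBBBGGGGGGG


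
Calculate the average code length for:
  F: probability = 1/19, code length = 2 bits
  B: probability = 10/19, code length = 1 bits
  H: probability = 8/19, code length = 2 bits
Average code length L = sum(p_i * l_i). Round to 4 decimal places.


Weighted contributions p_i * l_i:
  F: (1/19) * 2 = 2/19
  B: (10/19) * 1 = 10/19
  H: (8/19) * 2 = 16/19
Sum = (2 + 10 + 16)/19 = 28/19

L = 28/19 = 1.4737 bits/symbol


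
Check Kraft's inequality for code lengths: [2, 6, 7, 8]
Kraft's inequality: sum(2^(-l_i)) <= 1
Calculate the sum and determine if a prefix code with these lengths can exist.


Sum = 2^(-2) + 2^(-6) + 2^(-7) + 2^(-8)
    = 0.25 + 0.015625 + 0.0078125 + 0.00390625
    = 71/256 = 0.27734375
Since 0.27734375 <= 1, Kraft's inequality IS satisfied.
A prefix code with these lengths CAN exist.

Kraft sum = 0.27734375. Satisfied.


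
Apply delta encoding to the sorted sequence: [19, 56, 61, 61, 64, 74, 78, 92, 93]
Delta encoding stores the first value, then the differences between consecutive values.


First value: 19
Deltas:
  56 - 19 = 37
  61 - 56 = 5
  61 - 61 = 0
  64 - 61 = 3
  74 - 64 = 10
  78 - 74 = 4
  92 - 78 = 14
  93 - 92 = 1


Delta encoded: [19, 37, 5, 0, 3, 10, 4, 14, 1]


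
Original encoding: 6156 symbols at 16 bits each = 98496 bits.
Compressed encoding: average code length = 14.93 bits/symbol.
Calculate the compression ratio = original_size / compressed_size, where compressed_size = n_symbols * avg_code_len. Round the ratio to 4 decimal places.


original_size = n_symbols * orig_bits = 6156 * 16 = 98496 bits
compressed_size = n_symbols * avg_code_len = 6156 * 14.93 = 91909.08 bits
ratio = original_size / compressed_size = 98496 / 91909.08 = 1.0717

Compression ratio = 1.0717


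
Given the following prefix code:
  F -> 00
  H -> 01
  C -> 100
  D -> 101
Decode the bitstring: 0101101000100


Decoding step by step:
Bits 01 -> H
Bits 01 -> H
Bits 101 -> D
Bits 00 -> F
Bits 01 -> H
Bits 00 -> F


Decoded message: HHDFHF


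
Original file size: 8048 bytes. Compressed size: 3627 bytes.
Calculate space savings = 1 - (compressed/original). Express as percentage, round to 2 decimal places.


ratio = compressed/original = 3627/8048 = 0.450671
savings = 1 - ratio = 1 - 0.450671 = 0.549329
as a percentage: 0.549329 * 100 = 54.93%

Space savings = 1 - 3627/8048 = 54.93%


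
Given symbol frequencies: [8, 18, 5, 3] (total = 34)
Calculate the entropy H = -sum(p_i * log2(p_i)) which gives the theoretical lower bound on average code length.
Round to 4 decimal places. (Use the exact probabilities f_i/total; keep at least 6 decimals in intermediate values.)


Per-symbol terms -p_i * log2(p_i) with p_i = f_i/34:
  p = 8/34 = 0.235294: log2(p) = -2.087463, -p*log2(p) = 0.491168
  p = 18/34 = 0.529412: log2(p) = -0.917538, -p*log2(p) = 0.485755
  p = 5/34 = 0.147059: log2(p) = -2.765535, -p*log2(p) = 0.406696
  p = 3/34 = 0.088235: log2(p) = -3.502500, -p*log2(p) = 0.309044
H = 0.491168 + 0.485755 + 0.406696 + 0.309044 = 1.692663

H = 1.6927 bits/symbol


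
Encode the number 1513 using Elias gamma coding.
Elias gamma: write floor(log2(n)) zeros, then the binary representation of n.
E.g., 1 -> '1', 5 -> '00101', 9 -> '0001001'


num_bits = floor(log2(1513)) + 1 = 11
leading_zeros = num_bits - 1 = 10
binary(1513) = 10111101001

Elias gamma(1513) = '0000000000' + '10111101001' = 000000000010111101001 (21 bits)


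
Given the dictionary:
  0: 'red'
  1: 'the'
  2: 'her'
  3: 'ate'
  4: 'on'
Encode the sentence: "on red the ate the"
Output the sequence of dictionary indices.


Look up each word in the dictionary:
  'on' -> 4
  'red' -> 0
  'the' -> 1
  'ate' -> 3
  'the' -> 1

Encoded: [4, 0, 1, 3, 1]


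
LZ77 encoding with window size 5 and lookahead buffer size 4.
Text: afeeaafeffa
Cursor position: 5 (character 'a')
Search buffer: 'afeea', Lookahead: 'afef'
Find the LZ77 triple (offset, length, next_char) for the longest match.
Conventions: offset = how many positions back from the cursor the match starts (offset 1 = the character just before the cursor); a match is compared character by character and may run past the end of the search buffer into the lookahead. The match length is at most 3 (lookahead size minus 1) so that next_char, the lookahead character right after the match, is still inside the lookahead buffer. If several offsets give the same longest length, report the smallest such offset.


Try each offset into the search buffer:
  offset=1 (pos 4, char 'a'): match length 1
  offset=2 (pos 3, char 'e'): match length 0
  offset=3 (pos 2, char 'e'): match length 0
  offset=4 (pos 1, char 'f'): match length 0
  offset=5 (pos 0, char 'a'): match length 3
Longest match has length 3 at offset 5.
next_char = character at position 5 + 3 = 8 -> 'f'

Best match: offset=5, length=3 (matching 'afe' starting at position 0)
LZ77 triple: (5, 3, 'f')
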